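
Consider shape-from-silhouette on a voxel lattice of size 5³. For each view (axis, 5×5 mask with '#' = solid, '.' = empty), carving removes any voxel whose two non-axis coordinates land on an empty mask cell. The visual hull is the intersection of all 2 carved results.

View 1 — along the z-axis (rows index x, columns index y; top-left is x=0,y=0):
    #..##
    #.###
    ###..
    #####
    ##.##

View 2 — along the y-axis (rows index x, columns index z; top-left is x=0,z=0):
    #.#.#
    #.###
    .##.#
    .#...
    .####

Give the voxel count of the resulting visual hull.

start: 5×5×5 = 125 voxels
step 1: project along z, AND mask (19/25) → |grid| = 95
step 2: project along y, AND mask (15/25) → |grid| = 55

remaining voxels: 55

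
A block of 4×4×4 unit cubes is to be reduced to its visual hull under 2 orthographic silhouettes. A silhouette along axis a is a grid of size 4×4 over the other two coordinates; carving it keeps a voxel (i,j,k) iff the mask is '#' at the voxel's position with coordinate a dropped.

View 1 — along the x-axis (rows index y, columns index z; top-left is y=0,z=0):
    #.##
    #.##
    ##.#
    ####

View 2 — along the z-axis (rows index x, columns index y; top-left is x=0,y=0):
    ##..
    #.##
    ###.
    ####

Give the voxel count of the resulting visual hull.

full grid |V| = 64
carve view 1 (along x, YZ-mask fill 13/16): 52 voxels remain
carve view 2 (along z, XY-mask fill 12/16): 38 voxels remain

|visual hull| = 38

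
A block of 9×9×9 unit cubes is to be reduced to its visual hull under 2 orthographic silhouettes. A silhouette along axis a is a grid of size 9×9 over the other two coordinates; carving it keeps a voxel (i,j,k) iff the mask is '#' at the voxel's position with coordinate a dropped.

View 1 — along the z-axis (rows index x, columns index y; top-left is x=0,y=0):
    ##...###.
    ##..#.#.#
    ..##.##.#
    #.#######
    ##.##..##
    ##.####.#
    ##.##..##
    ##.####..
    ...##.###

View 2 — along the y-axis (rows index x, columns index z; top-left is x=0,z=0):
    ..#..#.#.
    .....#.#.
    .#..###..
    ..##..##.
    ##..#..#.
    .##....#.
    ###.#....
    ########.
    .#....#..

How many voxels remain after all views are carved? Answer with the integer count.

full grid |V| = 729
step 1: project along z, AND mask (53/81) → |grid| = 477
step 2: project along y, AND mask (34/81) → |grid| = 204

|visual hull| = 204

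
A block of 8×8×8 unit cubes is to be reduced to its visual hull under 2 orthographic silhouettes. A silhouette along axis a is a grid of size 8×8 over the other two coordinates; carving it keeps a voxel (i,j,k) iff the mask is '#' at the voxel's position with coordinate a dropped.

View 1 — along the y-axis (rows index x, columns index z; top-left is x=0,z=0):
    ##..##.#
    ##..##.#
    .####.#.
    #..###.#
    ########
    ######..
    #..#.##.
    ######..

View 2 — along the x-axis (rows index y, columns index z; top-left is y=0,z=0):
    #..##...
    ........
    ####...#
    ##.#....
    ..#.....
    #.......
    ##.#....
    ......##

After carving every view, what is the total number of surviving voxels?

start: 8×8×8 = 512 voxels
[1] y-view keeps 44 columns → grid now 352
[2] x-view keeps 18 columns → grid now 103

|visual hull| = 103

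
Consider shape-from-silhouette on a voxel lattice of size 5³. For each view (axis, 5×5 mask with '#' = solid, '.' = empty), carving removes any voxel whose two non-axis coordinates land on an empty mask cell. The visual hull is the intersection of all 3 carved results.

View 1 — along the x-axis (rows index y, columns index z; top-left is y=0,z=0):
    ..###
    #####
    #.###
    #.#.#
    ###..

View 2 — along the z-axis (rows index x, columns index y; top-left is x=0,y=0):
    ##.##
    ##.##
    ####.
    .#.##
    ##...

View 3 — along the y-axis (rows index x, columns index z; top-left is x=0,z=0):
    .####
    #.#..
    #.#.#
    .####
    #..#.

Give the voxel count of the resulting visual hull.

|visual hull| = 40

initial block: 5^3 = 125
V1 x: intersect with YZ mask (18 set) -- 90 left
V2 z: intersect with XY mask (17 set) -- 62 left
V3 y: intersect with XZ mask (15 set) -- 40 left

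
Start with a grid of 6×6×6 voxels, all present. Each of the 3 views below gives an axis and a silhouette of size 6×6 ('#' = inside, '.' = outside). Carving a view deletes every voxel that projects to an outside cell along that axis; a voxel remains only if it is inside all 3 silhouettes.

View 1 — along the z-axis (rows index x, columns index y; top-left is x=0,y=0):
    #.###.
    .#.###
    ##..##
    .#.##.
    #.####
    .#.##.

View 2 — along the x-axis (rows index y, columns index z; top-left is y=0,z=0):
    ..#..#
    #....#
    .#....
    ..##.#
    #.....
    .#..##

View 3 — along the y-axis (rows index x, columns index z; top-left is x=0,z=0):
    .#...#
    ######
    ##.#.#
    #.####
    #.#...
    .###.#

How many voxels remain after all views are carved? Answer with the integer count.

start: 6×6×6 = 216 voxels
  1. axis=2 (XY plane), |mask|=23  ⇒  voxels=138
  2. axis=0 (YZ plane), |mask|=12  ⇒  voxels=46
  3. axis=1 (XZ plane), |mask|=23  ⇒  voxels=31

voxel count = 31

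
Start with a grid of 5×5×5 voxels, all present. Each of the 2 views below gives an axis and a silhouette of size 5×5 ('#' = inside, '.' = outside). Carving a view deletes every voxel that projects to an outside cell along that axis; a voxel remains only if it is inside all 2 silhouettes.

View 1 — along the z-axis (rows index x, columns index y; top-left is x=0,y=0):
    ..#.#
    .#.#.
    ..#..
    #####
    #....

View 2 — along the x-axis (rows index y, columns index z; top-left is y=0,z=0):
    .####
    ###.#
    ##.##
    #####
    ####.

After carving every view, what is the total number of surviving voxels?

|visual hull| = 46

before carving: 125 voxels (5×5×5)
V1 z: intersect with XY mask (11 set) -- 55 left
V2 x: intersect with YZ mask (21 set) -- 46 left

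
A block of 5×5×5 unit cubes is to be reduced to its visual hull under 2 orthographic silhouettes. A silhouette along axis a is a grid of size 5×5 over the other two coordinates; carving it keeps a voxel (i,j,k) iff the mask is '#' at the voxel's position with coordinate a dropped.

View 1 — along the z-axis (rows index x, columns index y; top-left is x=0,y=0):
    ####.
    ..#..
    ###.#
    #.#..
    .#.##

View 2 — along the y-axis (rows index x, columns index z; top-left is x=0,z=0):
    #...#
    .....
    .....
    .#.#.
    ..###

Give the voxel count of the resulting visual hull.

|visual hull| = 21

start: 5×5×5 = 125 voxels
[1] z-view keeps 14 columns → grid now 70
[2] y-view keeps 7 columns → grid now 21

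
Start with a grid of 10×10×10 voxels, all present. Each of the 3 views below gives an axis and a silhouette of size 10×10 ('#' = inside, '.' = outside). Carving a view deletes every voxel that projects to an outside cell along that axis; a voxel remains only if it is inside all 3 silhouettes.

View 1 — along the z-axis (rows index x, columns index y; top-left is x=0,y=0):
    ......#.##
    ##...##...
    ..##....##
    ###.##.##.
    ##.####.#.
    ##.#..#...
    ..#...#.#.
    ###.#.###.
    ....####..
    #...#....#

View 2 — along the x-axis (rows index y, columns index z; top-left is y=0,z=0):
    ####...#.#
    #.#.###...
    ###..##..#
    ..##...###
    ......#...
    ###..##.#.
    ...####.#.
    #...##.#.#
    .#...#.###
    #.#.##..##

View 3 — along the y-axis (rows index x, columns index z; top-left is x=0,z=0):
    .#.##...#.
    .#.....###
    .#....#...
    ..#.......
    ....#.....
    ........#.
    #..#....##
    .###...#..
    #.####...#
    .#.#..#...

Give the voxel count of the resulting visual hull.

remaining voxels: 54

initial block: 10^3 = 1000
step 1: project along z, AND mask (46/100) → |grid| = 460
step 2: project along x, AND mask (50/100) → |grid| = 227
step 3: project along y, AND mask (30/100) → |grid| = 54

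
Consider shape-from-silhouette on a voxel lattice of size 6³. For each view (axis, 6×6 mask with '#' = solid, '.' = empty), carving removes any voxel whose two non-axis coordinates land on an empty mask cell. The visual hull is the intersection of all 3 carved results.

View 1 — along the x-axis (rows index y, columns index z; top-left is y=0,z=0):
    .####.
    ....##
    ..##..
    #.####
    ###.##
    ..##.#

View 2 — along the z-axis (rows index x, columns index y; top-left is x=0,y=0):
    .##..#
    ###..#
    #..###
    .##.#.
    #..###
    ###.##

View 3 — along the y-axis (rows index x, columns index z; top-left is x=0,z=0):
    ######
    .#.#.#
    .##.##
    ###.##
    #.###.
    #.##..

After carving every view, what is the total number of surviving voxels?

remaining voxels: 53

before carving: 216 voxels (6×6×6)
[1] x-view keeps 21 columns → grid now 126
[2] z-view keeps 23 columns → grid now 77
[3] y-view keeps 25 columns → grid now 53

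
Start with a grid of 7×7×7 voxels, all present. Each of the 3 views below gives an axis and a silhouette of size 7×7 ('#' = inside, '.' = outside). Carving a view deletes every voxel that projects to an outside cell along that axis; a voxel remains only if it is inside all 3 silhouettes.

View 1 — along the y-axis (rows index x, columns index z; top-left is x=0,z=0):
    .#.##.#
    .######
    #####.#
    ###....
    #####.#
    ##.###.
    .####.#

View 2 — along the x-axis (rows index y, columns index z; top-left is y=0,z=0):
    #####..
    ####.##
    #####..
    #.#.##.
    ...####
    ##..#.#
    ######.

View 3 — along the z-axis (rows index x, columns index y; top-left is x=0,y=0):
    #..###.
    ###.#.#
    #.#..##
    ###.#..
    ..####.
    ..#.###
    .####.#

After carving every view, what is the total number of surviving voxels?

full grid |V| = 343
[1] y-view keeps 35 columns → grid now 245
[2] x-view keeps 34 columns → grid now 173
[3] z-view keeps 30 columns → grid now 107

remaining voxels: 107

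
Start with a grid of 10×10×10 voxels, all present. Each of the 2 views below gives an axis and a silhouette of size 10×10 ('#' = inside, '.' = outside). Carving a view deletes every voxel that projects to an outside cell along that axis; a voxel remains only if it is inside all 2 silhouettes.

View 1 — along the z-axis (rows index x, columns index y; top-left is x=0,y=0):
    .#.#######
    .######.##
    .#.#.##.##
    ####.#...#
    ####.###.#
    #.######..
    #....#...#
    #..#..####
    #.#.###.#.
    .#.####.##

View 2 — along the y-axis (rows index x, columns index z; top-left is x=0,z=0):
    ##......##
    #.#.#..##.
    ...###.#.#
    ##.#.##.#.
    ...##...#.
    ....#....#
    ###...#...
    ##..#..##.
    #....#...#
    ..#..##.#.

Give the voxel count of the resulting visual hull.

full grid |V| = 1000
after view 1 [z-axis, 65 of 100 cells solid] → remaining = 650
after view 2 [y-axis, 41 of 100 cells solid] → remaining = 264

|visual hull| = 264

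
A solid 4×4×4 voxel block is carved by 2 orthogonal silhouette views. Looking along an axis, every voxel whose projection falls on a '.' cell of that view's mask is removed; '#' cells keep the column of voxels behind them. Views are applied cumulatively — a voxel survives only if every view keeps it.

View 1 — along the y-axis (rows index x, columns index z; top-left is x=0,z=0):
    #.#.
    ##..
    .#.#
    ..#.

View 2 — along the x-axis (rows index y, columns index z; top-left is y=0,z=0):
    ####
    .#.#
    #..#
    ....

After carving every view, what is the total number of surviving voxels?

|visual hull| = 13

start: 4×4×4 = 64 voxels
after view 1 [y-axis, 7 of 16 cells solid] → remaining = 28
after view 2 [x-axis, 8 of 16 cells solid] → remaining = 13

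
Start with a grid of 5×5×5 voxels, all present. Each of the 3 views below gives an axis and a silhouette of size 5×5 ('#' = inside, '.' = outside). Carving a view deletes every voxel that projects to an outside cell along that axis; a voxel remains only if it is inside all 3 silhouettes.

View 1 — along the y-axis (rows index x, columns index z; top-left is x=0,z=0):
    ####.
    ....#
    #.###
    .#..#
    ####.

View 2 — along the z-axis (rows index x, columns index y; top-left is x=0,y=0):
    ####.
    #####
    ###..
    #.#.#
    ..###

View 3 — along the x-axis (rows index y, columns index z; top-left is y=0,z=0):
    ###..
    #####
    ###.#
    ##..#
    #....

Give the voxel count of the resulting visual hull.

full grid |V| = 125
  1. axis=1 (XZ plane), |mask|=15  ⇒  voxels=75
  2. axis=2 (XY plane), |mask|=18  ⇒  voxels=51
  3. axis=0 (YZ plane), |mask|=16  ⇒  voxels=33

remaining voxels: 33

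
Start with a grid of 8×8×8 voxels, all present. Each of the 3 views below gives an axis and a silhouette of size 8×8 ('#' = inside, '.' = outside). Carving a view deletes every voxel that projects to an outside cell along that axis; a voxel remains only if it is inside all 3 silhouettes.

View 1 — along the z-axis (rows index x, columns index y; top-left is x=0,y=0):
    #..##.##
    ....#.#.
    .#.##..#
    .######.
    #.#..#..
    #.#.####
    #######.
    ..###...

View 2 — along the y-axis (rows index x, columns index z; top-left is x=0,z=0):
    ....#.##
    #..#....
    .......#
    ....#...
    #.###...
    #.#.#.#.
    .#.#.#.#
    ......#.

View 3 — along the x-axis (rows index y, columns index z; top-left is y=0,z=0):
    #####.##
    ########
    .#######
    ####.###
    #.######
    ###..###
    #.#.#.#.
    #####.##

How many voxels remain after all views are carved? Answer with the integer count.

|visual hull| = 79

start: 8×8×8 = 512 voxels
step 1: project along z, AND mask (36/64) → |grid| = 288
step 2: project along y, AND mask (20/64) → |grid| = 96
step 3: project along x, AND mask (53/64) → |grid| = 79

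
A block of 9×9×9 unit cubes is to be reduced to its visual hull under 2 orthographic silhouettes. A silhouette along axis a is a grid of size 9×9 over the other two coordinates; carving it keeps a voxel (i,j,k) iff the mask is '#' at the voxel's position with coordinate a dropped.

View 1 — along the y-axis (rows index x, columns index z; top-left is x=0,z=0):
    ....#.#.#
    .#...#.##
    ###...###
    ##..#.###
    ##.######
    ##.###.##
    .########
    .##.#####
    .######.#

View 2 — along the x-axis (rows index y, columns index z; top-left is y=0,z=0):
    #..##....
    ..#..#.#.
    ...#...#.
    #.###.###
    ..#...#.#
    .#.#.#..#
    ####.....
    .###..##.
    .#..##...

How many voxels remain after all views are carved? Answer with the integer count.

initial block: 9^3 = 729
carve view 1 (along y, XZ-mask fill 56/81): 504 voxels remain
carve view 2 (along x, YZ-mask fill 34/81): 203 voxels remain

203 voxels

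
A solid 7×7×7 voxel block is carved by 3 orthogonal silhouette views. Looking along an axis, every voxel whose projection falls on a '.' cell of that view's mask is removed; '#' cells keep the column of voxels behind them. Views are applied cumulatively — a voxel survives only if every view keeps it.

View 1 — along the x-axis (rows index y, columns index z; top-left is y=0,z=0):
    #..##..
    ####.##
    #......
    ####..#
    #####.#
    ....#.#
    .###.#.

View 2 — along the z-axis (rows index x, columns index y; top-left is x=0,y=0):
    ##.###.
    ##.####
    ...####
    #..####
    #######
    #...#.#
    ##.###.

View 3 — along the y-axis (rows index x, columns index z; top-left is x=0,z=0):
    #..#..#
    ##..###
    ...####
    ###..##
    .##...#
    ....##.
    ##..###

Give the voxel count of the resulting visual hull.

remaining voxels: 81

full grid |V| = 343
after view 1 [x-axis, 27 of 49 cells solid] → remaining = 189
after view 2 [z-axis, 35 of 49 cells solid] → remaining = 147
after view 3 [y-axis, 27 of 49 cells solid] → remaining = 81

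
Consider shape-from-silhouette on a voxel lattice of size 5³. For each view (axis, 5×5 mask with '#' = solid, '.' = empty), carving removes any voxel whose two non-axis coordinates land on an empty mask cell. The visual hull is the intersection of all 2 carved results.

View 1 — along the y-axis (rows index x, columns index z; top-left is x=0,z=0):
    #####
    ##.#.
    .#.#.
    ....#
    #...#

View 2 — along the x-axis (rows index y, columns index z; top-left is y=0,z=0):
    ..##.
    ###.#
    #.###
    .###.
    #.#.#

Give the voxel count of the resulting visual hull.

initial block: 5^3 = 125
V1 y: intersect with XZ mask (13 set) -- 65 left
V2 x: intersect with YZ mask (16 set) -- 38 left

|visual hull| = 38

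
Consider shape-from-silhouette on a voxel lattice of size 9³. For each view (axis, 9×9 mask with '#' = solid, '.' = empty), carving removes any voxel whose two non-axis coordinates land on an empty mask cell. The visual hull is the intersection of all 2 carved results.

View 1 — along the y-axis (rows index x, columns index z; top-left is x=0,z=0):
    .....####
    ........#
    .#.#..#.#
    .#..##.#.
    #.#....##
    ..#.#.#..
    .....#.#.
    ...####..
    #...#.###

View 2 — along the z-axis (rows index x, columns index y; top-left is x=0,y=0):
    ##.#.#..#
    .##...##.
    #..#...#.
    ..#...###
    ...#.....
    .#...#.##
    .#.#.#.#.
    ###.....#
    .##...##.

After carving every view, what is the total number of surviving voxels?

|visual hull| = 112

initial block: 9^3 = 729
V1 y: intersect with XZ mask (31 set) -- 279 left
V2 z: intersect with XY mask (33 set) -- 112 left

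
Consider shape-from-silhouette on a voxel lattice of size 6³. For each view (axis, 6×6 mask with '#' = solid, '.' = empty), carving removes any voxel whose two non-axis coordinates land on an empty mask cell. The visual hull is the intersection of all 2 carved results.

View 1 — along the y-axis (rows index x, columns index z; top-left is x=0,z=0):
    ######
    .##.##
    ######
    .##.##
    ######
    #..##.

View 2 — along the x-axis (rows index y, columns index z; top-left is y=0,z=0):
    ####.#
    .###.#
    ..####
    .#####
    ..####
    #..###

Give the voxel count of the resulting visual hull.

initial block: 6^3 = 216
V1 y: intersect with XZ mask (29 set) -- 174 left
V2 x: intersect with YZ mask (26 set) -- 126 left

remaining voxels: 126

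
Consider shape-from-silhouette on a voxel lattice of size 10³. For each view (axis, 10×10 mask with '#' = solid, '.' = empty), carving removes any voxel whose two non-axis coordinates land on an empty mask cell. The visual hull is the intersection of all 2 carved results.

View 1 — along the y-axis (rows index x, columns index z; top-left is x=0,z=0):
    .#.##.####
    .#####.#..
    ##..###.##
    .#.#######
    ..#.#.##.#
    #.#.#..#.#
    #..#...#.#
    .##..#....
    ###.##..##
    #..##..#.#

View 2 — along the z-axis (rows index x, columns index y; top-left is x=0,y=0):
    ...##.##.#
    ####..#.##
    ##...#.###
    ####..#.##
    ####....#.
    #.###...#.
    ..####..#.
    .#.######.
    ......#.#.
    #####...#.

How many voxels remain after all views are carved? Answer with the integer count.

remaining voxels: 310

start: 10×10×10 = 1000 voxels
[1] y-view keeps 57 columns → grid now 570
[2] z-view keeps 55 columns → grid now 310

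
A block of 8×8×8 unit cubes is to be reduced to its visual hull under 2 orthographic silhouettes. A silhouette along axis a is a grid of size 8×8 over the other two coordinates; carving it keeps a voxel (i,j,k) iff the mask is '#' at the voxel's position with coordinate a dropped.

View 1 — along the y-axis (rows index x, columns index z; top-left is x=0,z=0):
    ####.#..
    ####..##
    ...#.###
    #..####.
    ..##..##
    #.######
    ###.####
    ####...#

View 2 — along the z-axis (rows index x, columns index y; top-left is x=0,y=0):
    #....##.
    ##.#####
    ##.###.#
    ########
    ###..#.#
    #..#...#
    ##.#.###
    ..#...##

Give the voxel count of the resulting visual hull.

voxel count = 219

before carving: 512 voxels (8×8×8)
V1 y: intersect with XZ mask (43 set) -- 344 left
V2 z: intersect with XY mask (41 set) -- 219 left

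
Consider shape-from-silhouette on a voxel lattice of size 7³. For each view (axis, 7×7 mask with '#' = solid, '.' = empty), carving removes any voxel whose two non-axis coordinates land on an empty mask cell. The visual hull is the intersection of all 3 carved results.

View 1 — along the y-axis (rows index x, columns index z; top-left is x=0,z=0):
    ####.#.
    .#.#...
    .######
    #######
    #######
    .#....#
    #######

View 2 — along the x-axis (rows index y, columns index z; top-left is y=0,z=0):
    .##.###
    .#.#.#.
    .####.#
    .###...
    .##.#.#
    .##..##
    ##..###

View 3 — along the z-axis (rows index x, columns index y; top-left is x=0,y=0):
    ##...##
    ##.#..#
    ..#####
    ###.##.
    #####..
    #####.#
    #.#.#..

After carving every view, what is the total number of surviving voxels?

remaining voxels: 103

full grid |V| = 343
[1] y-view keeps 36 columns → grid now 252
[2] x-view keeps 29 columns → grid now 157
[3] z-view keeps 32 columns → grid now 103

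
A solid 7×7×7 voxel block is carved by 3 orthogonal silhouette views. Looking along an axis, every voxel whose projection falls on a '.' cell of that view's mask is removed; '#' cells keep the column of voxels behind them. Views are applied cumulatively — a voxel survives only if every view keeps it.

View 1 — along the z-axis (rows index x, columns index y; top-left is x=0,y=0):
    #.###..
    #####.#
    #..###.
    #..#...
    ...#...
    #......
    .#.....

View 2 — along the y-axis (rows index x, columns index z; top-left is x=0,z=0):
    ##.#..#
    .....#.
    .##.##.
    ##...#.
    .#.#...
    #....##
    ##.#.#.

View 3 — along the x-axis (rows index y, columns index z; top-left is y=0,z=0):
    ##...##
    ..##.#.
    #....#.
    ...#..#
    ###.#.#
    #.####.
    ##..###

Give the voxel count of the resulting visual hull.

full grid |V| = 343
carve view 1 (along z, XY-mask fill 19/49): 133 voxels remain
carve view 2 (along y, XZ-mask fill 21/49): 53 voxels remain
carve view 3 (along x, YZ-mask fill 26/49): 30 voxels remain

remaining voxels: 30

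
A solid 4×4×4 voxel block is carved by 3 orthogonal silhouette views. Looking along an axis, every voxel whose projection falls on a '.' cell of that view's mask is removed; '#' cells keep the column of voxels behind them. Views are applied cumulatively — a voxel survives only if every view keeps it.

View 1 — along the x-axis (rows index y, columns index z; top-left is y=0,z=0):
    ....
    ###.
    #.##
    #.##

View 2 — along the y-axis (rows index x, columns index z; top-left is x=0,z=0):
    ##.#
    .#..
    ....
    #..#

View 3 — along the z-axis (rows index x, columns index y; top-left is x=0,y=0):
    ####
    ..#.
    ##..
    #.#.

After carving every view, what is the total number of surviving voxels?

full grid |V| = 64
after view 1 [x-axis, 9 of 16 cells solid] → remaining = 36
after view 2 [y-axis, 6 of 16 cells solid] → remaining = 12
after view 3 [z-axis, 9 of 16 cells solid] → remaining = 8

|visual hull| = 8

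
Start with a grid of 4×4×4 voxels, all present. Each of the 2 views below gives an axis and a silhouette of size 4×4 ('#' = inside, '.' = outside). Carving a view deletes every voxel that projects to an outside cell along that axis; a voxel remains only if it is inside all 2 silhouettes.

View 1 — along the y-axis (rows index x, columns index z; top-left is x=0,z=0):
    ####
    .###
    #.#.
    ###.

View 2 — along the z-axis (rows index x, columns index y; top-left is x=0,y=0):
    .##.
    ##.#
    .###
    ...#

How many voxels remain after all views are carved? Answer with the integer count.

start: 4×4×4 = 64 voxels
V1 y: intersect with XZ mask (12 set) -- 48 left
V2 z: intersect with XY mask (9 set) -- 26 left

26 voxels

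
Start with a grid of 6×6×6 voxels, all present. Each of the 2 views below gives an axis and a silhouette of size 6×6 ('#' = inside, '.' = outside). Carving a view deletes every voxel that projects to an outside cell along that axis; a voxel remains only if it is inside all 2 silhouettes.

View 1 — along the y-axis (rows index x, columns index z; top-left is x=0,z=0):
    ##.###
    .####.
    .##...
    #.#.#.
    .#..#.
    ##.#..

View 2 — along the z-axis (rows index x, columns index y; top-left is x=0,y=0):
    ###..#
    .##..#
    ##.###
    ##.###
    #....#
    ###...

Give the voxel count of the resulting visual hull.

voxel count = 70

before carving: 216 voxels (6×6×6)
  1. axis=1 (XZ plane), |mask|=19  ⇒  voxels=114
  2. axis=2 (XY plane), |mask|=22  ⇒  voxels=70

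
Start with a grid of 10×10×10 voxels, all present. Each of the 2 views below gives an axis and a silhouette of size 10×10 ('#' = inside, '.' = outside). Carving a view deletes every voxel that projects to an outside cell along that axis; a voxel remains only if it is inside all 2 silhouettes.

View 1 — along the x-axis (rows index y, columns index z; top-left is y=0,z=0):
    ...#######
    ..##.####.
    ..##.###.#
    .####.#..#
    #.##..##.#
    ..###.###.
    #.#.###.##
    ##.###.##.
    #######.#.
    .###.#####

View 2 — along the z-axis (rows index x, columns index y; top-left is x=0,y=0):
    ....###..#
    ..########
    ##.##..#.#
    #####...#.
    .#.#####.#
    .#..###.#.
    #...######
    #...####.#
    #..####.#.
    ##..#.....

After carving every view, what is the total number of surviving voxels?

initial block: 10^3 = 1000
step 1: project along x, AND mask (67/100) → |grid| = 670
step 2: project along z, AND mask (58/100) → |grid| = 388

388 voxels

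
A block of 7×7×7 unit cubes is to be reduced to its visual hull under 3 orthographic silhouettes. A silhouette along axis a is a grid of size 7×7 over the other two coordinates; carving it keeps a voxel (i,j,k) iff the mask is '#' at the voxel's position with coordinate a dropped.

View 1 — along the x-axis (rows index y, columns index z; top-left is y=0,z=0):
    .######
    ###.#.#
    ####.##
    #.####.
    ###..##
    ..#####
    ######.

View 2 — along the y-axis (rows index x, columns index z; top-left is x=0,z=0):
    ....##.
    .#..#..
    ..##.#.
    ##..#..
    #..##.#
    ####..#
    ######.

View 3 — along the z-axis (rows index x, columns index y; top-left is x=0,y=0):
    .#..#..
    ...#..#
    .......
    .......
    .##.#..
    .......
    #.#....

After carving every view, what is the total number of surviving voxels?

|visual hull| = 23

before carving: 343 voxels (7×7×7)
V1 x: intersect with YZ mask (38 set) -- 266 left
V2 y: intersect with XZ mask (25 set) -- 134 left
V3 z: intersect with XY mask (9 set) -- 23 left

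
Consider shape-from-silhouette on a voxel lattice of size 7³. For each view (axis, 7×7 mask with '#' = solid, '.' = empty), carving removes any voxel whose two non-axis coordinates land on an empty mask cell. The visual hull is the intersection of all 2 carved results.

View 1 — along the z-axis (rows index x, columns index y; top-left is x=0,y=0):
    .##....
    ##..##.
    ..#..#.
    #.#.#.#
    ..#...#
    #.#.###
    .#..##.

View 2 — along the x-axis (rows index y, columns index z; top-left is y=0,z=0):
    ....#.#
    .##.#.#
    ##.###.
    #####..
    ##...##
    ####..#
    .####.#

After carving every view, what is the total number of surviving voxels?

start: 7×7×7 = 343 voxels
[1] z-view keeps 22 columns → grid now 154
[2] x-view keeps 30 columns → grid now 94

|visual hull| = 94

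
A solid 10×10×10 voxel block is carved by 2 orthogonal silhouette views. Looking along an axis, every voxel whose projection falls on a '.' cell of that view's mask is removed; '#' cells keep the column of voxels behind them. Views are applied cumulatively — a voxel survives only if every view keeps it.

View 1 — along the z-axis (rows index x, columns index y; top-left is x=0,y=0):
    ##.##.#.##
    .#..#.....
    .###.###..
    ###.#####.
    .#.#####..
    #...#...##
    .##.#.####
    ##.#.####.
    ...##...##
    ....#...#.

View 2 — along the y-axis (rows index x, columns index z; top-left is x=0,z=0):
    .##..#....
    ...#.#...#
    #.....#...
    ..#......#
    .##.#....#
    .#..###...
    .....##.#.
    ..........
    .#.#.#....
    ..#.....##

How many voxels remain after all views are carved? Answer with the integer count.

before carving: 1000 voxels (10×10×10)
step 1: project along z, AND mask (53/100) → |grid| = 530
step 2: project along y, AND mask (27/100) → |grid| = 134

remaining voxels: 134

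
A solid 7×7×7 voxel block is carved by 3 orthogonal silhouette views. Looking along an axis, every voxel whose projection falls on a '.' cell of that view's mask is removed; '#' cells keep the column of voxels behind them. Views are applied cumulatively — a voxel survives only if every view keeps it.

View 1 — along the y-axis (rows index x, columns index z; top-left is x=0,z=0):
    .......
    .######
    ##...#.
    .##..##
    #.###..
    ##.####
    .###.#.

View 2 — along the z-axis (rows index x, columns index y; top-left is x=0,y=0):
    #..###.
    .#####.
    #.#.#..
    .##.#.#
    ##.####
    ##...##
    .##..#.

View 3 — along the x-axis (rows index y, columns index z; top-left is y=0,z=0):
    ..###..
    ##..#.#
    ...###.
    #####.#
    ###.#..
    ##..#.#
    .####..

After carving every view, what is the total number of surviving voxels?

voxel count = 61

full grid |V| = 343
  1. axis=1 (XZ plane), |mask|=27  ⇒  voxels=189
  2. axis=2 (XY plane), |mask|=29  ⇒  voxels=115
  3. axis=0 (YZ plane), |mask|=28  ⇒  voxels=61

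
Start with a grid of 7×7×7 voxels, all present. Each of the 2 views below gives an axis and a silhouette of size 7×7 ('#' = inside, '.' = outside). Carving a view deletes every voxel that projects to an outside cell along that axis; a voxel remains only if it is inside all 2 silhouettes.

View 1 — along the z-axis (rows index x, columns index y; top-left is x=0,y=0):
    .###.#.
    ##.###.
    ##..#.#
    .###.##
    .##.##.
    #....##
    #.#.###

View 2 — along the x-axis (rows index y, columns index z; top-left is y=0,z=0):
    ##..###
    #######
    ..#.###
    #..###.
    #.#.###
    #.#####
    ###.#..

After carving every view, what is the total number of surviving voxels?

initial block: 7^3 = 343
carve view 1 (along z, XY-mask fill 30/49): 210 voxels remain
carve view 2 (along x, YZ-mask fill 35/49): 155 voxels remain

155 voxels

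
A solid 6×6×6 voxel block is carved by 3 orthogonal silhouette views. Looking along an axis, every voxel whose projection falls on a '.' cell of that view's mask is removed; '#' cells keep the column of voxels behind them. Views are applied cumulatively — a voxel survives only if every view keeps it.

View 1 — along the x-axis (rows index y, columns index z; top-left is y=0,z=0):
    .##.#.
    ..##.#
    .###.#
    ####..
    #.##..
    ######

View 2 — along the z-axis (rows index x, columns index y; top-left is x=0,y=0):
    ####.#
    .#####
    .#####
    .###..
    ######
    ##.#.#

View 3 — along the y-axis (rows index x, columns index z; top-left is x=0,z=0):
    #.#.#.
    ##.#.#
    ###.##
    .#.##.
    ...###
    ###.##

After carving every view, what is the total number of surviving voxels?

before carving: 216 voxels (6×6×6)
carve view 1 (along x, YZ-mask fill 23/36): 138 voxels remain
carve view 2 (along z, XY-mask fill 28/36): 110 voxels remain
carve view 3 (along y, XZ-mask fill 23/36): 66 voxels remain

remaining voxels: 66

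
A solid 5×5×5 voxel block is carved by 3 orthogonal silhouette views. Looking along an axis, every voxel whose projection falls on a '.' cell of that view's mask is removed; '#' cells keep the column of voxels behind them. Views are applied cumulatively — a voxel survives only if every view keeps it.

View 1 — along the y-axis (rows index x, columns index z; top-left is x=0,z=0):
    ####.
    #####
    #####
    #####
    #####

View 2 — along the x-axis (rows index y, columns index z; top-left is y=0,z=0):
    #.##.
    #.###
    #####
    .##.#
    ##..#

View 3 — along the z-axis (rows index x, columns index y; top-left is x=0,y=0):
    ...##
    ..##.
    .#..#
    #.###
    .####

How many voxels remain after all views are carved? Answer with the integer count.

|visual hull| = 48

before carving: 125 voxels (5×5×5)
V1 y: intersect with XZ mask (24 set) -- 120 left
V2 x: intersect with YZ mask (18 set) -- 86 left
V3 z: intersect with XY mask (14 set) -- 48 left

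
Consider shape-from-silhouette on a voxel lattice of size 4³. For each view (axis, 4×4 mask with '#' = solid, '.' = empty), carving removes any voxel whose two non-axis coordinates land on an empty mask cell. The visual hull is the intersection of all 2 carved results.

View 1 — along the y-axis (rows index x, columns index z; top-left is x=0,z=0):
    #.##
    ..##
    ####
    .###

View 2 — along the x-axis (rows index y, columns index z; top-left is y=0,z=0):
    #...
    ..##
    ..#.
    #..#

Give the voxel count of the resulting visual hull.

remaining voxels: 20

start: 4×4×4 = 64 voxels
after view 1 [y-axis, 12 of 16 cells solid] → remaining = 48
after view 2 [x-axis, 6 of 16 cells solid] → remaining = 20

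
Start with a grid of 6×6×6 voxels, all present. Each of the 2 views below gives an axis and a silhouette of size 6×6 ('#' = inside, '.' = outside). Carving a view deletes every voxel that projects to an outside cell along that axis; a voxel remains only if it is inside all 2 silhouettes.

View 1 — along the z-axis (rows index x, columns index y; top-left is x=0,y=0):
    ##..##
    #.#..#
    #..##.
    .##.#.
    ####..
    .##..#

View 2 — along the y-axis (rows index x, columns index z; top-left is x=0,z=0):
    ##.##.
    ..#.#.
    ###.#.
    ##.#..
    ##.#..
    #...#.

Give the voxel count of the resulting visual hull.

|visual hull| = 61

full grid |V| = 216
[1] z-view keeps 20 columns → grid now 120
[2] y-view keeps 18 columns → grid now 61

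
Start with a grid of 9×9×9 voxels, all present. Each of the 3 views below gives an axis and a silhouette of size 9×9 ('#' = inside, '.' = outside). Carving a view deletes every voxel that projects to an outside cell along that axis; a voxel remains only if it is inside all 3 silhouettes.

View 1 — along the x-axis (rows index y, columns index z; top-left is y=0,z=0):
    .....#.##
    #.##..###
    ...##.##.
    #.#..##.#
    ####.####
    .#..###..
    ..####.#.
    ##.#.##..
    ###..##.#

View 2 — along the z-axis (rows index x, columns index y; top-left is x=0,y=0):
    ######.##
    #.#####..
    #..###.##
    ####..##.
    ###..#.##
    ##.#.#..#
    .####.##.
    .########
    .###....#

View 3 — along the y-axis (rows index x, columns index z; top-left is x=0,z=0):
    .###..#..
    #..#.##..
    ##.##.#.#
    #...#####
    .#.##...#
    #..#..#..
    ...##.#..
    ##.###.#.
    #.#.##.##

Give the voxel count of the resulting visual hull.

full grid |V| = 729
carve view 1 (along x, YZ-mask fill 46/81): 414 voxels remain
carve view 2 (along z, XY-mask fill 55/81): 278 voxels remain
carve view 3 (along y, XZ-mask fill 42/81): 145 voxels remain

remaining voxels: 145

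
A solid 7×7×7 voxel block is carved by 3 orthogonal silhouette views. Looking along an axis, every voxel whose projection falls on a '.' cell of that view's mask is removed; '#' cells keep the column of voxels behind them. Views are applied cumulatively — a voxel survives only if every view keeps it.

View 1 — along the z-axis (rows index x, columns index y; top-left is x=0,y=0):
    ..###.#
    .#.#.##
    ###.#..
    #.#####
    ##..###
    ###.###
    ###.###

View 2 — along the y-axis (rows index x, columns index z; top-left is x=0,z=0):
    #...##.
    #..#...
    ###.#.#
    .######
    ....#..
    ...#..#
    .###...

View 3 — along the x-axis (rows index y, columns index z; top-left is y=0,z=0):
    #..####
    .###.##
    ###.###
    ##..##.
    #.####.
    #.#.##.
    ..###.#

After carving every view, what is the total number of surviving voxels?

|visual hull| = 74

start: 7×7×7 = 343 voxels
after view 1 [z-axis, 35 of 49 cells solid] → remaining = 245
after view 2 [y-axis, 22 of 49 cells solid] → remaining = 111
after view 3 [x-axis, 33 of 49 cells solid] → remaining = 74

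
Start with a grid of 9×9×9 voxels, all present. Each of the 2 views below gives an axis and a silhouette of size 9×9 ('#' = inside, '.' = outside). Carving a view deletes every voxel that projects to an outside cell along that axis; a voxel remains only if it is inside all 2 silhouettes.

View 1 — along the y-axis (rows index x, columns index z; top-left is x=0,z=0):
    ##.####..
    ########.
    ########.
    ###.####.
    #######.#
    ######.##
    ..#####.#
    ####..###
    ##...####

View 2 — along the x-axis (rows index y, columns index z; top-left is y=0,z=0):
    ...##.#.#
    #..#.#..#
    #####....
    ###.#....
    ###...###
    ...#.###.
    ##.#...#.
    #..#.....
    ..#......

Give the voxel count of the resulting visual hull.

initial block: 9^3 = 729
V1 y: intersect with XZ mask (64 set) -- 576 left
V2 x: intersect with YZ mask (34 set) -- 244 left

244 voxels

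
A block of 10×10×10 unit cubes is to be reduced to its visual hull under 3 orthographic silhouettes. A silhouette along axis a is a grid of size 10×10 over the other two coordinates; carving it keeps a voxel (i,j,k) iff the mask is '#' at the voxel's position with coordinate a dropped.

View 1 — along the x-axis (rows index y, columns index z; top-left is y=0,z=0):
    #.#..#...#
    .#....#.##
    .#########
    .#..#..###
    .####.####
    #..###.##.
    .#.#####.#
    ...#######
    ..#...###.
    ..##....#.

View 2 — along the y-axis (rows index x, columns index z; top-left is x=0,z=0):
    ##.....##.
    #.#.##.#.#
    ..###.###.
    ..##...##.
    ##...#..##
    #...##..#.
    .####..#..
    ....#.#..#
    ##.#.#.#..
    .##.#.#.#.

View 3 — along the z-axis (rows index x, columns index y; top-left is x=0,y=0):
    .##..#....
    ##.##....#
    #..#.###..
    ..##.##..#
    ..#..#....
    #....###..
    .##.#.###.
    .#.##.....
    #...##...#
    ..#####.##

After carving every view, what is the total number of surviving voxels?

130 voxels

full grid |V| = 1000
[1] x-view keeps 57 columns → grid now 570
[2] y-view keeps 47 columns → grid now 269
[3] z-view keeps 44 columns → grid now 130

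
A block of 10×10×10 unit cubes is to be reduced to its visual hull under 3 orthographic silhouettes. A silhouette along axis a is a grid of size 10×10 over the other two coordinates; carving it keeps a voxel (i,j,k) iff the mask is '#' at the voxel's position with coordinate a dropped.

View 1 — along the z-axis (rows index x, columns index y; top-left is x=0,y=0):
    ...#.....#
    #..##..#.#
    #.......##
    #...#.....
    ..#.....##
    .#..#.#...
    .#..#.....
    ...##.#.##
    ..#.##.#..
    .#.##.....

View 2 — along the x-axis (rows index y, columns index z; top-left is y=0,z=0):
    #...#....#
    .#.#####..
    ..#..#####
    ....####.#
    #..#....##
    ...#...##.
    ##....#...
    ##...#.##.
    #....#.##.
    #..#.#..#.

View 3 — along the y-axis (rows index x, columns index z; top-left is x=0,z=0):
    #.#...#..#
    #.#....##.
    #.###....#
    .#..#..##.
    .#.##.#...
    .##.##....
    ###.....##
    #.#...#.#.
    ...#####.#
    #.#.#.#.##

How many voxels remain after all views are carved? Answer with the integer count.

57 voxels

initial block: 10^3 = 1000
  1. axis=2 (XY plane), |mask|=32  ⇒  voxels=320
  2. axis=0 (YZ plane), |mask|=43  ⇒  voxels=138
  3. axis=1 (XZ plane), |mask|=46  ⇒  voxels=57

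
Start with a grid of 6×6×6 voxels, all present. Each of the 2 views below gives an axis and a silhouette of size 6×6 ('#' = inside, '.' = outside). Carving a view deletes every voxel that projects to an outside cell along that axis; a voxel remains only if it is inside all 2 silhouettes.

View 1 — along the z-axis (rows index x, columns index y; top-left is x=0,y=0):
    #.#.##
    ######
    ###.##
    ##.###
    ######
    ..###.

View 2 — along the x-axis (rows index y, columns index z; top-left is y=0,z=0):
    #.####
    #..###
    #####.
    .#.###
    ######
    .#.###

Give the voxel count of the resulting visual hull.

voxel count = 138

initial block: 6^3 = 216
[1] z-view keeps 29 columns → grid now 174
[2] x-view keeps 28 columns → grid now 138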